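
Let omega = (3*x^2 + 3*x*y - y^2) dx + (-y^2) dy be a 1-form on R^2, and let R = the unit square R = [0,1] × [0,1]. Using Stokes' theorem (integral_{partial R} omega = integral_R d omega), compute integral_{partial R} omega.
integral_(partial R) omega = -1/2

Stokes: integral_partial_R omega = integral_R d omega with d omega = (∂Q/∂x - ∂P/∂y) dx ∧ dy.
  ∂Q/∂x = 0
  ∂P/∂y = 3*x - 2*y
  integrand = ∂Q/∂x - ∂P/∂y = -3*x + 2*y.
Integrating over R: integral_0^1 integral_0^1 (-3*x + 2*y) dx dy = -1/2.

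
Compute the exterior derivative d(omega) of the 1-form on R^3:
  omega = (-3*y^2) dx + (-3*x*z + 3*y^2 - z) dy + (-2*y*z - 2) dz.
d(omega) = (6*y - 3*z) dx ∧ dy + (3*x - 2*z + 1) dy ∧ dz

For a 1-form omega = sum_i f_i dx_i, the exterior derivative is
  d(omega) = sum_{i < j} (∂f_j/∂x_i - ∂f_i/∂x_j) dx_i ∧ dx_j.
  coefficient of dx ∧ dy: ∂f_2/∂x - ∂f_1/∂y = ∂(-3*x*z + 3*y^2 - z)/∂x - ∂(-3*y^2)/∂y = 6*y - 3*z
  coefficient of dy ∧ dz: ∂f_3/∂y - ∂f_2/∂z = ∂(-2*y*z - 2)/∂y - ∂(-3*x*z + 3*y^2 - z)/∂z = 3*x - 2*z + 1
Assembling: d(omega) = (6*y - 3*z) dx ∧ dy + (3*x - 2*z + 1) dy ∧ dz.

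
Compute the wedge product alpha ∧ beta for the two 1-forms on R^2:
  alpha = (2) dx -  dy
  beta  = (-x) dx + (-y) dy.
alpha ∧ beta = (-x - 2*y) dx ∧ dy

Distribute the wedge, using dx_i ∧ dx_j = -dx_j ∧ dx_i and dx_i ∧ dx_i = 0. For each pair (i, j) with i < j, the coefficient of dx_i ∧ dx_j in alpha ∧ beta is (alpha_i * beta_j - alpha_j * beta_i). Collecting: alpha ∧ beta = (-x - 2*y) dx ∧ dy.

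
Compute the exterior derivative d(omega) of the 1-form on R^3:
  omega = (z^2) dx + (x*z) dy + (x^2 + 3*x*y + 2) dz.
d(omega) = (z) dx ∧ dy + (2*x + 3*y - 2*z) dx ∧ dz + (2*x) dy ∧ dz

For a 1-form omega = sum_i f_i dx_i, the exterior derivative is
  d(omega) = sum_{i < j} (∂f_j/∂x_i - ∂f_i/∂x_j) dx_i ∧ dx_j.
  coefficient of dx ∧ dy: ∂f_2/∂x - ∂f_1/∂y = ∂(x*z)/∂x - ∂(z^2)/∂y = z
  coefficient of dx ∧ dz: ∂f_3/∂x - ∂f_1/∂z = ∂(x^2 + 3*x*y + 2)/∂x - ∂(z^2)/∂z = 2*x + 3*y - 2*z
  coefficient of dy ∧ dz: ∂f_3/∂y - ∂f_2/∂z = ∂(x^2 + 3*x*y + 2)/∂y - ∂(x*z)/∂z = 2*x
Assembling: d(omega) = (z) dx ∧ dy + (2*x + 3*y - 2*z) dx ∧ dz + (2*x) dy ∧ dz.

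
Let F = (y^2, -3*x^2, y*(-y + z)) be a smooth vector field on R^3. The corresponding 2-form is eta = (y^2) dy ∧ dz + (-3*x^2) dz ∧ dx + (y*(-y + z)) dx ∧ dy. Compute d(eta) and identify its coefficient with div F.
d(eta) = (y) dx ∧ dy ∧ dz; div F = y

For a 2-form in R^3 of the form above, applying d gives a 3-form with coefficient ∂P/∂x + ∂Q/∂y + ∂R/∂z:
  ∂P/∂x = 0
  ∂Q/∂y = 0
  ∂R/∂z = y
Sum = y, which is exactly div F.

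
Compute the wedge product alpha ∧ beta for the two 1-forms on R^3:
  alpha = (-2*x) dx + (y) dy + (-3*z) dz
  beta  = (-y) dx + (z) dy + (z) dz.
alpha ∧ beta = (-2*x*z + y^2) dx ∧ dy + (-z*(2*x + 3*y)) dx ∧ dz + (z*(y + 3*z)) dy ∧ dz

Distribute the wedge, using dx_i ∧ dx_j = -dx_j ∧ dx_i and dx_i ∧ dx_i = 0. For each pair (i, j) with i < j, the coefficient of dx_i ∧ dx_j in alpha ∧ beta is (alpha_i * beta_j - alpha_j * beta_i). Collecting: alpha ∧ beta = (-2*x*z + y^2) dx ∧ dy + (-z*(2*x + 3*y)) dx ∧ dz + (z*(y + 3*z)) dy ∧ dz.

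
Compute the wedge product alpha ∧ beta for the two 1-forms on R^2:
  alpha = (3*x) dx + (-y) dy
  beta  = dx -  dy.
alpha ∧ beta = (-3*x + y) dx ∧ dy

Distribute the wedge, using dx_i ∧ dx_j = -dx_j ∧ dx_i and dx_i ∧ dx_i = 0. For each pair (i, j) with i < j, the coefficient of dx_i ∧ dx_j in alpha ∧ beta is (alpha_i * beta_j - alpha_j * beta_i). Collecting: alpha ∧ beta = (-3*x + y) dx ∧ dy.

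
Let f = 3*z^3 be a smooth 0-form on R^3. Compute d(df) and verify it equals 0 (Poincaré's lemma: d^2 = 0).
d(df) = 0

Step 1: df = sum_i (∂f/∂x_i) dx_i = (0) dx + (0) dy + (9*z^2) dz.
Step 2: Apply d again. Using the 1-form formula, the coefficient of dx ∧ dy in d(df) is ∂^2 f/∂x ∂y - ∂^2 f/∂y ∂x = (0) - (0) = 0 (equality of mixed partials for smooth f).
Similarly for dx ∧ dz and dy ∧ dz — all coefficients vanish. So d(df) = 0.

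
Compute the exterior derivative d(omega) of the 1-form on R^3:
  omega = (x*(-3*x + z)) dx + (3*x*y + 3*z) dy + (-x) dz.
d(omega) = (3*y) dx ∧ dy + (-x - 1) dx ∧ dz + (-3) dy ∧ dz

For a 1-form omega = sum_i f_i dx_i, the exterior derivative is
  d(omega) = sum_{i < j} (∂f_j/∂x_i - ∂f_i/∂x_j) dx_i ∧ dx_j.
  coefficient of dx ∧ dy: ∂f_2/∂x - ∂f_1/∂y = ∂(3*x*y + 3*z)/∂x - ∂(x*(-3*x + z))/∂y = 3*y
  coefficient of dx ∧ dz: ∂f_3/∂x - ∂f_1/∂z = ∂(-x)/∂x - ∂(x*(-3*x + z))/∂z = -x - 1
  coefficient of dy ∧ dz: ∂f_3/∂y - ∂f_2/∂z = ∂(-x)/∂y - ∂(3*x*y + 3*z)/∂z = -3
Assembling: d(omega) = (3*y) dx ∧ dy + (-x - 1) dx ∧ dz + (-3) dy ∧ dz.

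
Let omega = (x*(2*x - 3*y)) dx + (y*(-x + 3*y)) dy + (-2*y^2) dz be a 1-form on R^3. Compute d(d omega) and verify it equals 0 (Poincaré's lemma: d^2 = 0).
d(d omega) = 0

Step 1: d omega = sum_{i<j} (∂f_j/∂x_i - ∂f_i/∂x_j) dx_i ∧ dx_j:
  coeff of dx ∧ dy: 3*x - y
  coeff of dx ∧ dz: 0
  coeff of dy ∧ dz: -4*y
Step 2: Apply d again to each 2-form coefficient. The only possible 3-form in R^3 is dx ∧ dy ∧ dz, with coefficient
  ∂(coeff of dy∧dz)/∂x - ∂(coeff of dx∧dz)/∂y + ∂(coeff of dx∧dy)/∂z
  = ∂/∂x (-4*y) - ∂/∂y (0) + ∂/∂z (3*x - y).
Each of these terms simplifies to sums of mixed partials that cancel in pairs. The result is 0 (by equality of mixed partials for smooth functions — Schwarz / Clairaut).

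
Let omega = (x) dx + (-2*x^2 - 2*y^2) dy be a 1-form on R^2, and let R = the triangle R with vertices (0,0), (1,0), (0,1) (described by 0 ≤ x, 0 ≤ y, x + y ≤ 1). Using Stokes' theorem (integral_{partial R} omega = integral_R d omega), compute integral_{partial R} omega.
integral_(partial R) omega = -2/3

Stokes: integral_partial_R omega = integral_R d omega with d omega = (∂Q/∂x - ∂P/∂y) dx ∧ dy.
  ∂Q/∂x = -4*x
  ∂P/∂y = 0
  integrand = ∂Q/∂x - ∂P/∂y = -4*x.
Integrating over R: integral_0^1 integral_0^{1-x} (-4*x) dy dx = -2/3.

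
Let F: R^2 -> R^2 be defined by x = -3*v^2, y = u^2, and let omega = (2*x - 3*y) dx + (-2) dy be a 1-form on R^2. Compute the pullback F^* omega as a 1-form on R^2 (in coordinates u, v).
F^* omega = (-4*u) du + (18*v*(u^2 + 2*v^2)) dv

Using F^*(f dg) = (f ∘ F) d(g ∘ F), substitute each coordinate x_i by F_i(u, v) in f_i, and replace dx_i by d F_i = (∂F_i/∂u) du + (∂F_i/∂v) dv.
  For the x component: f_1(F) = -3*u^2 - 6*v^2; d F_1 = (0) du + (-6*v) dv
  For the y component: f_2(F) = -2; d F_2 = (2*u) du + (0) dv
Combining and collecting du, dv coefficients:
  coeff of du: -4*u
  coeff of dv: 18*v*(u^2 + 2*v^2)
F^* omega = (-4*u) du + (18*v*(u^2 + 2*v^2)) dv.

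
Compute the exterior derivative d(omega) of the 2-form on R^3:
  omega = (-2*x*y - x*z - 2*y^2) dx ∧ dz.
d(omega) = (2*x + 4*y) dx ∧ dy ∧ dz

For a 2-form omega = sum_{i<j} g_{ij} dx_i ∧ dx_j, the exterior derivative is
  d(omega) = sum_{i<j} d(g_{ij}) ∧ dx_i ∧ dx_j = sum_{i<j, k} (∂g_{ij}/∂x_k) dx_k ∧ dx_i ∧ dx_j.
Expand each term, using dx_k ∧ dx_i ∧ dx_j = sgn(permutation) dx_{(a)} ∧ dx_{(b)} ∧ dx_{(c)} with (a < b < c) sorted:
  d(-2*x*y - x*z - 2*y^2) includes (∂/∂y)(-2*x*y - x*z - 2*y^2) dy = (-2*x - 4*y) dy, which multiplied by dx ∧ dz gives (2*x + 4*y) dx ∧ dy ∧ dz
Collecting like 3-forms: d(omega) = (2*x + 4*y) dx ∧ dy ∧ dz.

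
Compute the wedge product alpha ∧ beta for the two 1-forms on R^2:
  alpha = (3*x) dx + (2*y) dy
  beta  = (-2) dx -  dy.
alpha ∧ beta = (-3*x + 4*y) dx ∧ dy

Distribute the wedge, using dx_i ∧ dx_j = -dx_j ∧ dx_i and dx_i ∧ dx_i = 0. For each pair (i, j) with i < j, the coefficient of dx_i ∧ dx_j in alpha ∧ beta is (alpha_i * beta_j - alpha_j * beta_i). Collecting: alpha ∧ beta = (-3*x + 4*y) dx ∧ dy.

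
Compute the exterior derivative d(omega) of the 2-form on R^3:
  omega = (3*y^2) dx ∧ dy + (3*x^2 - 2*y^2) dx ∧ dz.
d(omega) = (4*y) dx ∧ dy ∧ dz

For a 2-form omega = sum_{i<j} g_{ij} dx_i ∧ dx_j, the exterior derivative is
  d(omega) = sum_{i<j} d(g_{ij}) ∧ dx_i ∧ dx_j = sum_{i<j, k} (∂g_{ij}/∂x_k) dx_k ∧ dx_i ∧ dx_j.
Expand each term, using dx_k ∧ dx_i ∧ dx_j = sgn(permutation) dx_{(a)} ∧ dx_{(b)} ∧ dx_{(c)} with (a < b < c) sorted:
  d(3*x^2 - 2*y^2) includes (∂/∂y)(3*x^2 - 2*y^2) dy = (-4*y) dy, which multiplied by dx ∧ dz gives (4*y) dx ∧ dy ∧ dz
Collecting like 3-forms: d(omega) = (4*y) dx ∧ dy ∧ dz.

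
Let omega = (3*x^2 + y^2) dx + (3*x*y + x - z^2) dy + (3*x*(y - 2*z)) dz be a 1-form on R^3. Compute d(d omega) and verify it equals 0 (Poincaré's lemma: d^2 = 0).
d(d omega) = 0

Step 1: d omega = sum_{i<j} (∂f_j/∂x_i - ∂f_i/∂x_j) dx_i ∧ dx_j:
  coeff of dx ∧ dy: y + 1
  coeff of dx ∧ dz: 3*y - 6*z
  coeff of dy ∧ dz: 3*x + 2*z
Step 2: Apply d again to each 2-form coefficient. The only possible 3-form in R^3 is dx ∧ dy ∧ dz, with coefficient
  ∂(coeff of dy∧dz)/∂x - ∂(coeff of dx∧dz)/∂y + ∂(coeff of dx∧dy)/∂z
  = ∂/∂x (3*x + 2*z) - ∂/∂y (3*y - 6*z) + ∂/∂z (y + 1).
Each of these terms simplifies to sums of mixed partials that cancel in pairs. The result is 0 (by equality of mixed partials for smooth functions — Schwarz / Clairaut).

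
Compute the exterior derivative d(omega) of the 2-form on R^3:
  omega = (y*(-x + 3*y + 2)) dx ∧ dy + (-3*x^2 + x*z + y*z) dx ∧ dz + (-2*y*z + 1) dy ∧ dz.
d(omega) = (-z) dx ∧ dy ∧ dz

For a 2-form omega = sum_{i<j} g_{ij} dx_i ∧ dx_j, the exterior derivative is
  d(omega) = sum_{i<j} d(g_{ij}) ∧ dx_i ∧ dx_j = sum_{i<j, k} (∂g_{ij}/∂x_k) dx_k ∧ dx_i ∧ dx_j.
Expand each term, using dx_k ∧ dx_i ∧ dx_j = sgn(permutation) dx_{(a)} ∧ dx_{(b)} ∧ dx_{(c)} with (a < b < c) sorted:
  d(-3*x^2 + x*z + y*z) includes (∂/∂y)(-3*x^2 + x*z + y*z) dy = (z) dy, which multiplied by dx ∧ dz gives (-z) dx ∧ dy ∧ dz
Collecting like 3-forms: d(omega) = (-z) dx ∧ dy ∧ dz.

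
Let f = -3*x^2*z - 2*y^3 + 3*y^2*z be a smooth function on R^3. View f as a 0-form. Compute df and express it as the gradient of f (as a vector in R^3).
df = (-6*x*z) dx + (6*y*(-y + z)) dy + (-3*x^2 + 3*y^2) dz; grad f = (-6*x*z, 6*y*(-y + z), -3*x^2 + 3*y^2)

For a 0-form f, d f = (∂f/∂x) dx + (∂f/∂y) dy + (∂f/∂z) dz. The components of the vector representation are exactly the entries of grad f in Cartesian coordinates:
  ∂f/∂x = -6*x*z
  ∂f/∂y = 6*y*(-y + z)
  ∂f/∂z = -3*x^2 + 3*y^2.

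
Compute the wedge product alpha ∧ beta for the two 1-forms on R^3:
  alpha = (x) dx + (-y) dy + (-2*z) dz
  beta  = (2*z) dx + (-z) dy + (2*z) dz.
alpha ∧ beta = (z*(-x + 2*y)) dx ∧ dy + (2*z*(x + 2*z)) dx ∧ dz + (-2*z*(y + z)) dy ∧ dz

Distribute the wedge, using dx_i ∧ dx_j = -dx_j ∧ dx_i and dx_i ∧ dx_i = 0. For each pair (i, j) with i < j, the coefficient of dx_i ∧ dx_j in alpha ∧ beta is (alpha_i * beta_j - alpha_j * beta_i). Collecting: alpha ∧ beta = (z*(-x + 2*y)) dx ∧ dy + (2*z*(x + 2*z)) dx ∧ dz + (-2*z*(y + z)) dy ∧ dz.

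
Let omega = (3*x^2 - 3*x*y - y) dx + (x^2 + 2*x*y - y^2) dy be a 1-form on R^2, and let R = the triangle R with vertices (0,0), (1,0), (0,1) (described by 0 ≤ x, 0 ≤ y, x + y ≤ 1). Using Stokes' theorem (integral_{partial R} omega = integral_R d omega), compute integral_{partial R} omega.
integral_(partial R) omega = 5/3

Stokes: integral_partial_R omega = integral_R d omega with d omega = (∂Q/∂x - ∂P/∂y) dx ∧ dy.
  ∂Q/∂x = 2*x + 2*y
  ∂P/∂y = -3*x - 1
  integrand = ∂Q/∂x - ∂P/∂y = 5*x + 2*y + 1.
Integrating over R: integral_0^1 integral_0^{1-x} (5*x + 2*y + 1) dy dx = 5/3.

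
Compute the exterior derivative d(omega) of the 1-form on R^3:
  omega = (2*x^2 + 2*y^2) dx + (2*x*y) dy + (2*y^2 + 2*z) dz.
d(omega) = (-2*y) dx ∧ dy + (4*y) dy ∧ dz

For a 1-form omega = sum_i f_i dx_i, the exterior derivative is
  d(omega) = sum_{i < j} (∂f_j/∂x_i - ∂f_i/∂x_j) dx_i ∧ dx_j.
  coefficient of dx ∧ dy: ∂f_2/∂x - ∂f_1/∂y = ∂(2*x*y)/∂x - ∂(2*x^2 + 2*y^2)/∂y = -2*y
  coefficient of dy ∧ dz: ∂f_3/∂y - ∂f_2/∂z = ∂(2*y^2 + 2*z)/∂y - ∂(2*x*y)/∂z = 4*y
Assembling: d(omega) = (-2*y) dx ∧ dy + (4*y) dy ∧ dz.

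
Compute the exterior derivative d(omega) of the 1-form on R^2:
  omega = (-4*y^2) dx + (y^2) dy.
d(omega) = (8*y) dx ∧ dy

For a 1-form omega = sum_i f_i dx_i, the exterior derivative is
  d(omega) = sum_{i < j} (∂f_j/∂x_i - ∂f_i/∂x_j) dx_i ∧ dx_j.
  coefficient of dx ∧ dy: ∂f_2/∂x - ∂f_1/∂y = ∂(y^2)/∂x - ∂(-4*y^2)/∂y = 8*y
Assembling: d(omega) = (8*y) dx ∧ dy.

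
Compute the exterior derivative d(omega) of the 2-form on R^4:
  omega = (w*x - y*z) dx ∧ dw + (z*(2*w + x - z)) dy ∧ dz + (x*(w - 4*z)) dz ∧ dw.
d(omega) = (z) dx ∧ dy ∧ dw + (w + y - 4*z) dx ∧ dz ∧ dw + (z) dx ∧ dy ∧ dz + (2*z) dy ∧ dz ∧ dw

For a 2-form omega = sum_{i<j} g_{ij} dx_i ∧ dx_j, the exterior derivative is
  d(omega) = sum_{i<j} d(g_{ij}) ∧ dx_i ∧ dx_j = sum_{i<j, k} (∂g_{ij}/∂x_k) dx_k ∧ dx_i ∧ dx_j.
Expand each term, using dx_k ∧ dx_i ∧ dx_j = sgn(permutation) dx_{(a)} ∧ dx_{(b)} ∧ dx_{(c)} with (a < b < c) sorted:
  d(w*x - y*z) includes (∂/∂y)(w*x - y*z) dy = (-z) dy, which multiplied by dx ∧ dw gives (z) dx ∧ dy ∧ dw
  d(w*x - y*z) includes (∂/∂z)(w*x - y*z) dz = (-y) dz, which multiplied by dx ∧ dw gives (y) dx ∧ dz ∧ dw
  d(z*(2*w + x - z)) includes (∂/∂x)(z*(2*w + x - z)) dx = (z) dx, which multiplied by dy ∧ dz gives (z) dx ∧ dy ∧ dz
  d(z*(2*w + x - z)) includes (∂/∂w)(z*(2*w + x - z)) dw = (2*z) dw, which multiplied by dy ∧ dz gives (2*z) dy ∧ dz ∧ dw
  d(x*(w - 4*z)) includes (∂/∂x)(x*(w - 4*z)) dx = (w - 4*z) dx, which multiplied by dz ∧ dw gives (w - 4*z) dx ∧ dz ∧ dw
Collecting like 3-forms: d(omega) = (z) dx ∧ dy ∧ dw + (w + y - 4*z) dx ∧ dz ∧ dw + (z) dx ∧ dy ∧ dz + (2*z) dy ∧ dz ∧ dw.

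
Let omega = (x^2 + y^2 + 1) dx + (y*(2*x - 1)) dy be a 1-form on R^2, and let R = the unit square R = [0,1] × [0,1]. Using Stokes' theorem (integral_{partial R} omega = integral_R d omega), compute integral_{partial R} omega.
integral_(partial R) omega = 0

Stokes: integral_partial_R omega = integral_R d omega with d omega = (∂Q/∂x - ∂P/∂y) dx ∧ dy.
  ∂Q/∂x = 2*y
  ∂P/∂y = 2*y
  integrand = ∂Q/∂x - ∂P/∂y = 0.
Integrating over R: integral_0^1 integral_0^1 (0) dx dy = 0.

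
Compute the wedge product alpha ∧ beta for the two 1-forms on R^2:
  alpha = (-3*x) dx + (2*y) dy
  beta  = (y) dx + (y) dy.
alpha ∧ beta = (-y*(3*x + 2*y)) dx ∧ dy

Distribute the wedge, using dx_i ∧ dx_j = -dx_j ∧ dx_i and dx_i ∧ dx_i = 0. For each pair (i, j) with i < j, the coefficient of dx_i ∧ dx_j in alpha ∧ beta is (alpha_i * beta_j - alpha_j * beta_i). Collecting: alpha ∧ beta = (-y*(3*x + 2*y)) dx ∧ dy.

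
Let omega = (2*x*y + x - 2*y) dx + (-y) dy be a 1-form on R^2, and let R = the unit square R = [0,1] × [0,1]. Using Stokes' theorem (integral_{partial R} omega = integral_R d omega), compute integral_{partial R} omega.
integral_(partial R) omega = 1

Stokes: integral_partial_R omega = integral_R d omega with d omega = (∂Q/∂x - ∂P/∂y) dx ∧ dy.
  ∂Q/∂x = 0
  ∂P/∂y = 2*x - 2
  integrand = ∂Q/∂x - ∂P/∂y = 2 - 2*x.
Integrating over R: integral_0^1 integral_0^1 (2 - 2*x) dx dy = 1.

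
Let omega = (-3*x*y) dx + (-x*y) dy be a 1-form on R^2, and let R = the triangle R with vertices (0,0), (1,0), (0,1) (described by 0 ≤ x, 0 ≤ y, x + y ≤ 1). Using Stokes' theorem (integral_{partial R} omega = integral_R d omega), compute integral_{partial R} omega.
integral_(partial R) omega = 1/3

Stokes: integral_partial_R omega = integral_R d omega with d omega = (∂Q/∂x - ∂P/∂y) dx ∧ dy.
  ∂Q/∂x = -y
  ∂P/∂y = -3*x
  integrand = ∂Q/∂x - ∂P/∂y = 3*x - y.
Integrating over R: integral_0^1 integral_0^{1-x} (3*x - y) dy dx = 1/3.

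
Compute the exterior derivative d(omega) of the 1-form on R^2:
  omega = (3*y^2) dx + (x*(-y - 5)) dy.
d(omega) = (-7*y - 5) dx ∧ dy

For a 1-form omega = sum_i f_i dx_i, the exterior derivative is
  d(omega) = sum_{i < j} (∂f_j/∂x_i - ∂f_i/∂x_j) dx_i ∧ dx_j.
  coefficient of dx ∧ dy: ∂f_2/∂x - ∂f_1/∂y = ∂(x*(-y - 5))/∂x - ∂(3*y^2)/∂y = -7*y - 5
Assembling: d(omega) = (-7*y - 5) dx ∧ dy.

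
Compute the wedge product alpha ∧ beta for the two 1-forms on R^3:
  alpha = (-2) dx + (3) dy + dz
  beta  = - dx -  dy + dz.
alpha ∧ beta = (5) dx ∧ dy + (-1) dx ∧ dz + (4) dy ∧ dz

Distribute the wedge, using dx_i ∧ dx_j = -dx_j ∧ dx_i and dx_i ∧ dx_i = 0. For each pair (i, j) with i < j, the coefficient of dx_i ∧ dx_j in alpha ∧ beta is (alpha_i * beta_j - alpha_j * beta_i). Collecting: alpha ∧ beta = (5) dx ∧ dy + (-1) dx ∧ dz + (4) dy ∧ dz.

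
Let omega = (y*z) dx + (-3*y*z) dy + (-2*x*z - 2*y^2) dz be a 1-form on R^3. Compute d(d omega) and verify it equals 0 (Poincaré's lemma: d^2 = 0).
d(d omega) = 0

Step 1: d omega = sum_{i<j} (∂f_j/∂x_i - ∂f_i/∂x_j) dx_i ∧ dx_j:
  coeff of dx ∧ dy: -z
  coeff of dx ∧ dz: -y - 2*z
  coeff of dy ∧ dz: -y
Step 2: Apply d again to each 2-form coefficient. The only possible 3-form in R^3 is dx ∧ dy ∧ dz, with coefficient
  ∂(coeff of dy∧dz)/∂x - ∂(coeff of dx∧dz)/∂y + ∂(coeff of dx∧dy)/∂z
  = ∂/∂x (-y) - ∂/∂y (-y - 2*z) + ∂/∂z (-z).
Each of these terms simplifies to sums of mixed partials that cancel in pairs. The result is 0 (by equality of mixed partials for smooth functions — Schwarz / Clairaut).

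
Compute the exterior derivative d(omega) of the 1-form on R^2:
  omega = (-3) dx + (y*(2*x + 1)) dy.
d(omega) = (2*y) dx ∧ dy

For a 1-form omega = sum_i f_i dx_i, the exterior derivative is
  d(omega) = sum_{i < j} (∂f_j/∂x_i - ∂f_i/∂x_j) dx_i ∧ dx_j.
  coefficient of dx ∧ dy: ∂f_2/∂x - ∂f_1/∂y = ∂(y*(2*x + 1))/∂x - ∂(-3)/∂y = 2*y
Assembling: d(omega) = (2*y) dx ∧ dy.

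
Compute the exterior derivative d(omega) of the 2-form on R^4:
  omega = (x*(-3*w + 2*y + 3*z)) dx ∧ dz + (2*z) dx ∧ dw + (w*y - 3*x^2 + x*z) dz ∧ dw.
d(omega) = (-2*x) dx ∧ dy ∧ dz + (-9*x + z - 2) dx ∧ dz ∧ dw + (w) dy ∧ dz ∧ dw

For a 2-form omega = sum_{i<j} g_{ij} dx_i ∧ dx_j, the exterior derivative is
  d(omega) = sum_{i<j} d(g_{ij}) ∧ dx_i ∧ dx_j = sum_{i<j, k} (∂g_{ij}/∂x_k) dx_k ∧ dx_i ∧ dx_j.
Expand each term, using dx_k ∧ dx_i ∧ dx_j = sgn(permutation) dx_{(a)} ∧ dx_{(b)} ∧ dx_{(c)} with (a < b < c) sorted:
  d(x*(-3*w + 2*y + 3*z)) includes (∂/∂y)(x*(-3*w + 2*y + 3*z)) dy = (2*x) dy, which multiplied by dx ∧ dz gives (-2*x) dx ∧ dy ∧ dz
  d(x*(-3*w + 2*y + 3*z)) includes (∂/∂w)(x*(-3*w + 2*y + 3*z)) dw = (-3*x) dw, which multiplied by dx ∧ dz gives (-3*x) dx ∧ dz ∧ dw
  d(2*z) includes (∂/∂z)(2*z) dz = (2) dz, which multiplied by dx ∧ dw gives (-2) dx ∧ dz ∧ dw
  d(w*y - 3*x^2 + x*z) includes (∂/∂x)(w*y - 3*x^2 + x*z) dx = (-6*x + z) dx, which multiplied by dz ∧ dw gives (-6*x + z) dx ∧ dz ∧ dw
  d(w*y - 3*x^2 + x*z) includes (∂/∂y)(w*y - 3*x^2 + x*z) dy = (w) dy, which multiplied by dz ∧ dw gives (w) dy ∧ dz ∧ dw
Collecting like 3-forms: d(omega) = (-2*x) dx ∧ dy ∧ dz + (-9*x + z - 2) dx ∧ dz ∧ dw + (w) dy ∧ dz ∧ dw.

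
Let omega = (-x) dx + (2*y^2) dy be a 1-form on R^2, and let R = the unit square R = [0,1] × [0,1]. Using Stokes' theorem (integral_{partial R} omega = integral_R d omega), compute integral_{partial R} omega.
integral_(partial R) omega = 0

Stokes: integral_partial_R omega = integral_R d omega with d omega = (∂Q/∂x - ∂P/∂y) dx ∧ dy.
  ∂Q/∂x = 0
  ∂P/∂y = 0
  integrand = ∂Q/∂x - ∂P/∂y = 0.
Integrating over R: integral_0^1 integral_0^1 (0) dx dy = 0.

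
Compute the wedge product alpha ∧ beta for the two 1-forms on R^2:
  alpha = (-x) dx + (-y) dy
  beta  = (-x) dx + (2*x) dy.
alpha ∧ beta = (-x*(2*x + y)) dx ∧ dy

Distribute the wedge, using dx_i ∧ dx_j = -dx_j ∧ dx_i and dx_i ∧ dx_i = 0. For each pair (i, j) with i < j, the coefficient of dx_i ∧ dx_j in alpha ∧ beta is (alpha_i * beta_j - alpha_j * beta_i). Collecting: alpha ∧ beta = (-x*(2*x + y)) dx ∧ dy.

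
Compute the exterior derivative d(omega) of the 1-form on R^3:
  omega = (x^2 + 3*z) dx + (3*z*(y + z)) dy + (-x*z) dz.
d(omega) = (-z - 3) dx ∧ dz + (-3*y - 6*z) dy ∧ dz

For a 1-form omega = sum_i f_i dx_i, the exterior derivative is
  d(omega) = sum_{i < j} (∂f_j/∂x_i - ∂f_i/∂x_j) dx_i ∧ dx_j.
  coefficient of dx ∧ dz: ∂f_3/∂x - ∂f_1/∂z = ∂(-x*z)/∂x - ∂(x^2 + 3*z)/∂z = -z - 3
  coefficient of dy ∧ dz: ∂f_3/∂y - ∂f_2/∂z = ∂(-x*z)/∂y - ∂(3*z*(y + z))/∂z = -3*y - 6*z
Assembling: d(omega) = (-z - 3) dx ∧ dz + (-3*y - 6*z) dy ∧ dz.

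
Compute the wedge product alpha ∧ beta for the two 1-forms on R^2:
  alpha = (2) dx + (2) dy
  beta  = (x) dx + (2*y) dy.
alpha ∧ beta = (-2*x + 4*y) dx ∧ dy

Distribute the wedge, using dx_i ∧ dx_j = -dx_j ∧ dx_i and dx_i ∧ dx_i = 0. For each pair (i, j) with i < j, the coefficient of dx_i ∧ dx_j in alpha ∧ beta is (alpha_i * beta_j - alpha_j * beta_i). Collecting: alpha ∧ beta = (-2*x + 4*y) dx ∧ dy.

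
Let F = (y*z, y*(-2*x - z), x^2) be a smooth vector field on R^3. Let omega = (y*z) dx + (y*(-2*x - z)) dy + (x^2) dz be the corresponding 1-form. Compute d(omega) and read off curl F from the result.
d(omega) = (y) dy ∧ dz + (-2*x + y) dz ∧ dx + (-2*y - z) dx ∧ dy; curl F = (y, -2*x + y, -2*y - z)

d omega = sum_{i<j} (∂f_j/∂x_i - ∂f_i/∂x_j) dx_i ∧ dx_j. Under the identification (dy ∧ dz, dz ∧ dx, dx ∧ dy) ↔ (e_x, e_y, e_z), the coefficients are exactly the components of curl F. Compute:
  ∂R/∂y - ∂Q/∂z = (0) - (-y) = y
  ∂P/∂z - ∂R/∂x = (y) - (2*x) = -2*x + y
  ∂Q/∂x - ∂P/∂y = (-2*y) - (z) = -2*y - z.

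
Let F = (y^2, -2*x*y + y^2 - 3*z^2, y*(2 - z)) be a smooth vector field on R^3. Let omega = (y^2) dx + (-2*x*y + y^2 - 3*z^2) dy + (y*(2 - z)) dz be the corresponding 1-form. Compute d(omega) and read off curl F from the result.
d(omega) = (5*z + 2) dy ∧ dz + (0) dz ∧ dx + (-4*y) dx ∧ dy; curl F = (5*z + 2, 0, -4*y)

d omega = sum_{i<j} (∂f_j/∂x_i - ∂f_i/∂x_j) dx_i ∧ dx_j. Under the identification (dy ∧ dz, dz ∧ dx, dx ∧ dy) ↔ (e_x, e_y, e_z), the coefficients are exactly the components of curl F. Compute:
  ∂R/∂y - ∂Q/∂z = (2 - z) - (-6*z) = 5*z + 2
  ∂P/∂z - ∂R/∂x = (0) - (0) = 0
  ∂Q/∂x - ∂P/∂y = (-2*y) - (2*y) = -4*y.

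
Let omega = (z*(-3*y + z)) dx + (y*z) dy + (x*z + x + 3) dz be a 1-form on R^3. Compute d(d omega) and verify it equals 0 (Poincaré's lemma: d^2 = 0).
d(d omega) = 0

Step 1: d omega = sum_{i<j} (∂f_j/∂x_i - ∂f_i/∂x_j) dx_i ∧ dx_j:
  coeff of dx ∧ dy: 3*z
  coeff of dx ∧ dz: 3*y - z + 1
  coeff of dy ∧ dz: -y
Step 2: Apply d again to each 2-form coefficient. The only possible 3-form in R^3 is dx ∧ dy ∧ dz, with coefficient
  ∂(coeff of dy∧dz)/∂x - ∂(coeff of dx∧dz)/∂y + ∂(coeff of dx∧dy)/∂z
  = ∂/∂x (-y) - ∂/∂y (3*y - z + 1) + ∂/∂z (3*z).
Each of these terms simplifies to sums of mixed partials that cancel in pairs. The result is 0 (by equality of mixed partials for smooth functions — Schwarz / Clairaut).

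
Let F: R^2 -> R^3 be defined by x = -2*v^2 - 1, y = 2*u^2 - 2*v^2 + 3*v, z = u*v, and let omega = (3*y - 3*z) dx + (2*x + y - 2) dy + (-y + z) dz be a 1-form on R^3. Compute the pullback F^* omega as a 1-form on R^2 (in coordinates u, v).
F^* omega = (8*u^3 - 2*u^2*v - 23*u*v^2 + 12*u*v - 16*u + 2*v^3 - 3*v^2) du + (-2*u^3 - 31*u^2*v + 6*u^2 + 14*u*v^2 - 3*u*v + 48*v^3 - 66*v^2 + 25*v - 12) dv

Using F^*(f dg) = (f ∘ F) d(g ∘ F), substitute each coordinate x_i by F_i(u, v) in f_i, and replace dx_i by d F_i = (∂F_i/∂u) du + (∂F_i/∂v) dv.
  For the x component: f_1(F) = 6*u^2 - 3*u*v - 6*v^2 + 9*v; d F_1 = (0) du + (-4*v) dv
  For the y component: f_2(F) = 2*u^2 - 6*v^2 + 3*v - 4; d F_2 = (4*u) du + (3 - 4*v) dv
  For the z component: f_3(F) = -2*u^2 + u*v + 2*v^2 - 3*v; d F_3 = (v) du + (u) dv
Combining and collecting du, dv coefficients:
  coeff of du: 8*u^3 - 2*u^2*v - 23*u*v^2 + 12*u*v - 16*u + 2*v^3 - 3*v^2
  coeff of dv: -2*u^3 - 31*u^2*v + 6*u^2 + 14*u*v^2 - 3*u*v + 48*v^3 - 66*v^2 + 25*v - 12
F^* omega = (8*u^3 - 2*u^2*v - 23*u*v^2 + 12*u*v - 16*u + 2*v^3 - 3*v^2) du + (-2*u^3 - 31*u^2*v + 6*u^2 + 14*u*v^2 - 3*u*v + 48*v^3 - 66*v^2 + 25*v - 12) dv.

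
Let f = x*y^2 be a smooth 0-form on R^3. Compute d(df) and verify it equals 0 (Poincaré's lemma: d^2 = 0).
d(df) = 0

Step 1: df = sum_i (∂f/∂x_i) dx_i = (y^2) dx + (2*x*y) dy + (0) dz.
Step 2: Apply d again. Using the 1-form formula, the coefficient of dx ∧ dy in d(df) is ∂^2 f/∂x ∂y - ∂^2 f/∂y ∂x = (2*y) - (2*y) = 0 (equality of mixed partials for smooth f).
Similarly for dx ∧ dz and dy ∧ dz — all coefficients vanish. So d(df) = 0.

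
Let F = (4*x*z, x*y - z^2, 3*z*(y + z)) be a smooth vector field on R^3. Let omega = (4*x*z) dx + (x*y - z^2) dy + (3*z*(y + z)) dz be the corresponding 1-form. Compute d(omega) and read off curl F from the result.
d(omega) = (5*z) dy ∧ dz + (4*x) dz ∧ dx + (y) dx ∧ dy; curl F = (5*z, 4*x, y)

d omega = sum_{i<j} (∂f_j/∂x_i - ∂f_i/∂x_j) dx_i ∧ dx_j. Under the identification (dy ∧ dz, dz ∧ dx, dx ∧ dy) ↔ (e_x, e_y, e_z), the coefficients are exactly the components of curl F. Compute:
  ∂R/∂y - ∂Q/∂z = (3*z) - (-2*z) = 5*z
  ∂P/∂z - ∂R/∂x = (4*x) - (0) = 4*x
  ∂Q/∂x - ∂P/∂y = (y) - (0) = y.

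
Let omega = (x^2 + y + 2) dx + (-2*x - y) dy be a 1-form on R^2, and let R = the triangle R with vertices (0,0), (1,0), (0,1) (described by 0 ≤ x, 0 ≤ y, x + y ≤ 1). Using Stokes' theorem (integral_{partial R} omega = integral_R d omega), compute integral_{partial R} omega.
integral_(partial R) omega = -3/2

Stokes: integral_partial_R omega = integral_R d omega with d omega = (∂Q/∂x - ∂P/∂y) dx ∧ dy.
  ∂Q/∂x = -2
  ∂P/∂y = 1
  integrand = ∂Q/∂x - ∂P/∂y = -3.
Integrating over R: integral_0^1 integral_0^{1-x} (-3) dy dx = -3/2.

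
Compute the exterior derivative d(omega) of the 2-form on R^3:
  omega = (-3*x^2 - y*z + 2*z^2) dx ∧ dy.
d(omega) = (-y + 4*z) dx ∧ dy ∧ dz

For a 2-form omega = sum_{i<j} g_{ij} dx_i ∧ dx_j, the exterior derivative is
  d(omega) = sum_{i<j} d(g_{ij}) ∧ dx_i ∧ dx_j = sum_{i<j, k} (∂g_{ij}/∂x_k) dx_k ∧ dx_i ∧ dx_j.
Expand each term, using dx_k ∧ dx_i ∧ dx_j = sgn(permutation) dx_{(a)} ∧ dx_{(b)} ∧ dx_{(c)} with (a < b < c) sorted:
  d(-3*x^2 - y*z + 2*z^2) includes (∂/∂z)(-3*x^2 - y*z + 2*z^2) dz = (-y + 4*z) dz, which multiplied by dx ∧ dy gives (-y + 4*z) dx ∧ dy ∧ dz
Collecting like 3-forms: d(omega) = (-y + 4*z) dx ∧ dy ∧ dz.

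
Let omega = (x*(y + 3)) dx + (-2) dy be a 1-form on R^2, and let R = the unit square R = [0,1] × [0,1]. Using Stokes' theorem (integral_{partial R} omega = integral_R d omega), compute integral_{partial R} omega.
integral_(partial R) omega = -1/2

Stokes: integral_partial_R omega = integral_R d omega with d omega = (∂Q/∂x - ∂P/∂y) dx ∧ dy.
  ∂Q/∂x = 0
  ∂P/∂y = x
  integrand = ∂Q/∂x - ∂P/∂y = -x.
Integrating over R: integral_0^1 integral_0^1 (-x) dx dy = -1/2.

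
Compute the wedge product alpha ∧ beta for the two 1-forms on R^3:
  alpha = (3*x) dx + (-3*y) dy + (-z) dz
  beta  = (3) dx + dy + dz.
alpha ∧ beta = (3*x + 9*y) dx ∧ dy + (3*x + 3*z) dx ∧ dz + (-3*y + z) dy ∧ dz

Distribute the wedge, using dx_i ∧ dx_j = -dx_j ∧ dx_i and dx_i ∧ dx_i = 0. For each pair (i, j) with i < j, the coefficient of dx_i ∧ dx_j in alpha ∧ beta is (alpha_i * beta_j - alpha_j * beta_i). Collecting: alpha ∧ beta = (3*x + 9*y) dx ∧ dy + (3*x + 3*z) dx ∧ dz + (-3*y + z) dy ∧ dz.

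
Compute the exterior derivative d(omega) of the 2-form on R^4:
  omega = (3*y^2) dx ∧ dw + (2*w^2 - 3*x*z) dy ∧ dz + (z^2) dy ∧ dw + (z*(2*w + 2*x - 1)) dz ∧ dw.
d(omega) = (-6*y) dx ∧ dy ∧ dw + (-3*z) dx ∧ dy ∧ dz + (4*w - 2*z) dy ∧ dz ∧ dw + (2*z) dx ∧ dz ∧ dw

For a 2-form omega = sum_{i<j} g_{ij} dx_i ∧ dx_j, the exterior derivative is
  d(omega) = sum_{i<j} d(g_{ij}) ∧ dx_i ∧ dx_j = sum_{i<j, k} (∂g_{ij}/∂x_k) dx_k ∧ dx_i ∧ dx_j.
Expand each term, using dx_k ∧ dx_i ∧ dx_j = sgn(permutation) dx_{(a)} ∧ dx_{(b)} ∧ dx_{(c)} with (a < b < c) sorted:
  d(3*y^2) includes (∂/∂y)(3*y^2) dy = (6*y) dy, which multiplied by dx ∧ dw gives (-6*y) dx ∧ dy ∧ dw
  d(2*w^2 - 3*x*z) includes (∂/∂x)(2*w^2 - 3*x*z) dx = (-3*z) dx, which multiplied by dy ∧ dz gives (-3*z) dx ∧ dy ∧ dz
  d(2*w^2 - 3*x*z) includes (∂/∂w)(2*w^2 - 3*x*z) dw = (4*w) dw, which multiplied by dy ∧ dz gives (4*w) dy ∧ dz ∧ dw
  d(z^2) includes (∂/∂z)(z^2) dz = (2*z) dz, which multiplied by dy ∧ dw gives (-2*z) dy ∧ dz ∧ dw
  d(z*(2*w + 2*x - 1)) includes (∂/∂x)(z*(2*w + 2*x - 1)) dx = (2*z) dx, which multiplied by dz ∧ dw gives (2*z) dx ∧ dz ∧ dw
Collecting like 3-forms: d(omega) = (-6*y) dx ∧ dy ∧ dw + (-3*z) dx ∧ dy ∧ dz + (4*w - 2*z) dy ∧ dz ∧ dw + (2*z) dx ∧ dz ∧ dw.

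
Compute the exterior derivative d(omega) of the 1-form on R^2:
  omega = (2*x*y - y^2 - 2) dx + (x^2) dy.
d(omega) = (2*y) dx ∧ dy

For a 1-form omega = sum_i f_i dx_i, the exterior derivative is
  d(omega) = sum_{i < j} (∂f_j/∂x_i - ∂f_i/∂x_j) dx_i ∧ dx_j.
  coefficient of dx ∧ dy: ∂f_2/∂x - ∂f_1/∂y = ∂(x^2)/∂x - ∂(2*x*y - y^2 - 2)/∂y = 2*y
Assembling: d(omega) = (2*y) dx ∧ dy.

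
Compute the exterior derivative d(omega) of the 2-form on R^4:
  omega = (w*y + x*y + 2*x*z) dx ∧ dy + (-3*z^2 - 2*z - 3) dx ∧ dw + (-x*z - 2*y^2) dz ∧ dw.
d(omega) = (2*x) dx ∧ dy ∧ dz + (y) dx ∧ dy ∧ dw + (5*z + 2) dx ∧ dz ∧ dw + (-4*y) dy ∧ dz ∧ dw

For a 2-form omega = sum_{i<j} g_{ij} dx_i ∧ dx_j, the exterior derivative is
  d(omega) = sum_{i<j} d(g_{ij}) ∧ dx_i ∧ dx_j = sum_{i<j, k} (∂g_{ij}/∂x_k) dx_k ∧ dx_i ∧ dx_j.
Expand each term, using dx_k ∧ dx_i ∧ dx_j = sgn(permutation) dx_{(a)} ∧ dx_{(b)} ∧ dx_{(c)} with (a < b < c) sorted:
  d(w*y + x*y + 2*x*z) includes (∂/∂z)(w*y + x*y + 2*x*z) dz = (2*x) dz, which multiplied by dx ∧ dy gives (2*x) dx ∧ dy ∧ dz
  d(w*y + x*y + 2*x*z) includes (∂/∂w)(w*y + x*y + 2*x*z) dw = (y) dw, which multiplied by dx ∧ dy gives (y) dx ∧ dy ∧ dw
  d(-3*z^2 - 2*z - 3) includes (∂/∂z)(-3*z^2 - 2*z - 3) dz = (-6*z - 2) dz, which multiplied by dx ∧ dw gives (6*z + 2) dx ∧ dz ∧ dw
  d(-x*z - 2*y^2) includes (∂/∂x)(-x*z - 2*y^2) dx = (-z) dx, which multiplied by dz ∧ dw gives (-z) dx ∧ dz ∧ dw
  d(-x*z - 2*y^2) includes (∂/∂y)(-x*z - 2*y^2) dy = (-4*y) dy, which multiplied by dz ∧ dw gives (-4*y) dy ∧ dz ∧ dw
Collecting like 3-forms: d(omega) = (2*x) dx ∧ dy ∧ dz + (y) dx ∧ dy ∧ dw + (5*z + 2) dx ∧ dz ∧ dw + (-4*y) dy ∧ dz ∧ dw.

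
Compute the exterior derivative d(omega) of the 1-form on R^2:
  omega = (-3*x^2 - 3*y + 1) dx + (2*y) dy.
d(omega) = (3) dx ∧ dy

For a 1-form omega = sum_i f_i dx_i, the exterior derivative is
  d(omega) = sum_{i < j} (∂f_j/∂x_i - ∂f_i/∂x_j) dx_i ∧ dx_j.
  coefficient of dx ∧ dy: ∂f_2/∂x - ∂f_1/∂y = ∂(2*y)/∂x - ∂(-3*x^2 - 3*y + 1)/∂y = 3
Assembling: d(omega) = (3) dx ∧ dy.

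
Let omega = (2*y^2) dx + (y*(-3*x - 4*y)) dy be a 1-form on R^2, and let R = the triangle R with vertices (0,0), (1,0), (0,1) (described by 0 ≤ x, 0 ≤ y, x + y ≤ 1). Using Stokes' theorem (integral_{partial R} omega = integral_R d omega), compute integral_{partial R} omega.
integral_(partial R) omega = -7/6

Stokes: integral_partial_R omega = integral_R d omega with d omega = (∂Q/∂x - ∂P/∂y) dx ∧ dy.
  ∂Q/∂x = -3*y
  ∂P/∂y = 4*y
  integrand = ∂Q/∂x - ∂P/∂y = -7*y.
Integrating over R: integral_0^1 integral_0^{1-x} (-7*y) dy dx = -7/6.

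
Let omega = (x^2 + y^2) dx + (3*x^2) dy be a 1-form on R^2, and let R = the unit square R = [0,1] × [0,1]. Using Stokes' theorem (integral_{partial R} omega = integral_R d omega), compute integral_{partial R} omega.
integral_(partial R) omega = 2

Stokes: integral_partial_R omega = integral_R d omega with d omega = (∂Q/∂x - ∂P/∂y) dx ∧ dy.
  ∂Q/∂x = 6*x
  ∂P/∂y = 2*y
  integrand = ∂Q/∂x - ∂P/∂y = 6*x - 2*y.
Integrating over R: integral_0^1 integral_0^1 (6*x - 2*y) dx dy = 2.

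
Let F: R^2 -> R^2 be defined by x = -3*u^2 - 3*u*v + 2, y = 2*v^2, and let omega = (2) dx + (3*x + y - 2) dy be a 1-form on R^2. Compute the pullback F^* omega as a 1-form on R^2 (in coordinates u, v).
F^* omega = (-12*u - 6*v) du + (-36*u^2*v - 36*u*v^2 - 6*u + 8*v^3 + 16*v) dv

Using F^*(f dg) = (f ∘ F) d(g ∘ F), substitute each coordinate x_i by F_i(u, v) in f_i, and replace dx_i by d F_i = (∂F_i/∂u) du + (∂F_i/∂v) dv.
  For the x component: f_1(F) = 2; d F_1 = (-6*u - 3*v) du + (-3*u) dv
  For the y component: f_2(F) = -9*u^2 - 9*u*v + 2*v^2 + 4; d F_2 = (0) du + (4*v) dv
Combining and collecting du, dv coefficients:
  coeff of du: -12*u - 6*v
  coeff of dv: -36*u^2*v - 36*u*v^2 - 6*u + 8*v^3 + 16*v
F^* omega = (-12*u - 6*v) du + (-36*u^2*v - 36*u*v^2 - 6*u + 8*v^3 + 16*v) dv.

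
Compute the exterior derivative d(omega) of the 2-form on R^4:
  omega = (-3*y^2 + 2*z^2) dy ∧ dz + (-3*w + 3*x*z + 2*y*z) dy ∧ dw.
d(omega) = (3*z) dx ∧ dy ∧ dw + (-3*x - 2*y) dy ∧ dz ∧ dw

For a 2-form omega = sum_{i<j} g_{ij} dx_i ∧ dx_j, the exterior derivative is
  d(omega) = sum_{i<j} d(g_{ij}) ∧ dx_i ∧ dx_j = sum_{i<j, k} (∂g_{ij}/∂x_k) dx_k ∧ dx_i ∧ dx_j.
Expand each term, using dx_k ∧ dx_i ∧ dx_j = sgn(permutation) dx_{(a)} ∧ dx_{(b)} ∧ dx_{(c)} with (a < b < c) sorted:
  d(-3*w + 3*x*z + 2*y*z) includes (∂/∂x)(-3*w + 3*x*z + 2*y*z) dx = (3*z) dx, which multiplied by dy ∧ dw gives (3*z) dx ∧ dy ∧ dw
  d(-3*w + 3*x*z + 2*y*z) includes (∂/∂z)(-3*w + 3*x*z + 2*y*z) dz = (3*x + 2*y) dz, which multiplied by dy ∧ dw gives (-3*x - 2*y) dy ∧ dz ∧ dw
Collecting like 3-forms: d(omega) = (3*z) dx ∧ dy ∧ dw + (-3*x - 2*y) dy ∧ dz ∧ dw.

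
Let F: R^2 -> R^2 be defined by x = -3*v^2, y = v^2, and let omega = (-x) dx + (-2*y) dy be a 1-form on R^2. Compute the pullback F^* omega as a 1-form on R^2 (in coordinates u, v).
F^* omega = (-22*v^3) dv

Using F^*(f dg) = (f ∘ F) d(g ∘ F), substitute each coordinate x_i by F_i(u, v) in f_i, and replace dx_i by d F_i = (∂F_i/∂u) du + (∂F_i/∂v) dv.
  For the x component: f_1(F) = 3*v^2; d F_1 = (0) du + (-6*v) dv
  For the y component: f_2(F) = -2*v^2; d F_2 = (0) du + (2*v) dv
Combining and collecting du, dv coefficients:
  coeff of du: 0
  coeff of dv: -22*v^3
F^* omega = (-22*v^3) dv.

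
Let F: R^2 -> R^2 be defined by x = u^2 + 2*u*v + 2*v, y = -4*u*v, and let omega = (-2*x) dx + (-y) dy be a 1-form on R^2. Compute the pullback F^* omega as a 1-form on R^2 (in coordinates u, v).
F^* omega = (-4*u^3 - 12*u^2*v - 24*u*v^2 - 8*u*v - 8*v^2) du + (-4*u^3 - 24*u^2*v - 4*u^2 - 16*u*v - 8*v) dv

Using F^*(f dg) = (f ∘ F) d(g ∘ F), substitute each coordinate x_i by F_i(u, v) in f_i, and replace dx_i by d F_i = (∂F_i/∂u) du + (∂F_i/∂v) dv.
  For the x component: f_1(F) = -2*u^2 - 4*u*v - 4*v; d F_1 = (2*u + 2*v) du + (2*u + 2) dv
  For the y component: f_2(F) = 4*u*v; d F_2 = (-4*v) du + (-4*u) dv
Combining and collecting du, dv coefficients:
  coeff of du: -4*u^3 - 12*u^2*v - 24*u*v^2 - 8*u*v - 8*v^2
  coeff of dv: -4*u^3 - 24*u^2*v - 4*u^2 - 16*u*v - 8*v
F^* omega = (-4*u^3 - 12*u^2*v - 24*u*v^2 - 8*u*v - 8*v^2) du + (-4*u^3 - 24*u^2*v - 4*u^2 - 16*u*v - 8*v) dv.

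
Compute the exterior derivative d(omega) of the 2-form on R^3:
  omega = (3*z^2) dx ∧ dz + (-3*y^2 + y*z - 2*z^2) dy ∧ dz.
d(omega) = 0

For a 2-form omega = sum_{i<j} g_{ij} dx_i ∧ dx_j, the exterior derivative is
  d(omega) = sum_{i<j} d(g_{ij}) ∧ dx_i ∧ dx_j = sum_{i<j, k} (∂g_{ij}/∂x_k) dx_k ∧ dx_i ∧ dx_j.
Expand each term, using dx_k ∧ dx_i ∧ dx_j = sgn(permutation) dx_{(a)} ∧ dx_{(b)} ∧ dx_{(c)} with (a < b < c) sorted:

Collecting like 3-forms: d(omega) = 0.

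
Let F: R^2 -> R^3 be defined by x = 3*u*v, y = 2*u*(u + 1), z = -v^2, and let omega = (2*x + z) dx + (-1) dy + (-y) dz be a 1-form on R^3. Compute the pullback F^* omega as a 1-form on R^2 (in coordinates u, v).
F^* omega = (18*u*v^2 - 4*u - 3*v^3 - 2) du + (u*v*(22*u - 3*v + 4)) dv

Using F^*(f dg) = (f ∘ F) d(g ∘ F), substitute each coordinate x_i by F_i(u, v) in f_i, and replace dx_i by d F_i = (∂F_i/∂u) du + (∂F_i/∂v) dv.
  For the x component: f_1(F) = v*(6*u - v); d F_1 = (3*v) du + (3*u) dv
  For the y component: f_2(F) = -1; d F_2 = (4*u + 2) du + (0) dv
  For the z component: f_3(F) = 2*u*(-u - 1); d F_3 = (0) du + (-2*v) dv
Combining and collecting du, dv coefficients:
  coeff of du: 18*u*v^2 - 4*u - 3*v^3 - 2
  coeff of dv: u*v*(22*u - 3*v + 4)
F^* omega = (18*u*v^2 - 4*u - 3*v^3 - 2) du + (u*v*(22*u - 3*v + 4)) dv.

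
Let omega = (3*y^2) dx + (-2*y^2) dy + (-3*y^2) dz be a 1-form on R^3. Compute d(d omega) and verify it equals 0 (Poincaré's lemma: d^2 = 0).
d(d omega) = 0

Step 1: d omega = sum_{i<j} (∂f_j/∂x_i - ∂f_i/∂x_j) dx_i ∧ dx_j:
  coeff of dx ∧ dy: -6*y
  coeff of dx ∧ dz: 0
  coeff of dy ∧ dz: -6*y
Step 2: Apply d again to each 2-form coefficient. The only possible 3-form in R^3 is dx ∧ dy ∧ dz, with coefficient
  ∂(coeff of dy∧dz)/∂x - ∂(coeff of dx∧dz)/∂y + ∂(coeff of dx∧dy)/∂z
  = ∂/∂x (-6*y) - ∂/∂y (0) + ∂/∂z (-6*y).
Each of these terms simplifies to sums of mixed partials that cancel in pairs. The result is 0 (by equality of mixed partials for smooth functions — Schwarz / Clairaut).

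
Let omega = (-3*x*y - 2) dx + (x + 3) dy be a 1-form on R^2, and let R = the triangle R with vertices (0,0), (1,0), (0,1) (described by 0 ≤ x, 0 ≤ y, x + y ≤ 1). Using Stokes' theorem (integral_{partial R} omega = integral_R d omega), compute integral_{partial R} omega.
integral_(partial R) omega = 1

Stokes: integral_partial_R omega = integral_R d omega with d omega = (∂Q/∂x - ∂P/∂y) dx ∧ dy.
  ∂Q/∂x = 1
  ∂P/∂y = -3*x
  integrand = ∂Q/∂x - ∂P/∂y = 3*x + 1.
Integrating over R: integral_0^1 integral_0^{1-x} (3*x + 1) dy dx = 1.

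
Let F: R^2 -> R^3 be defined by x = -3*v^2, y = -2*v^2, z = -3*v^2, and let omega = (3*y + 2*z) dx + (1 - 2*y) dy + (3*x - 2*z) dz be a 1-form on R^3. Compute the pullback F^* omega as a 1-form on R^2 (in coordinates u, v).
F^* omega = (74*v^3 - 4*v) dv

Using F^*(f dg) = (f ∘ F) d(g ∘ F), substitute each coordinate x_i by F_i(u, v) in f_i, and replace dx_i by d F_i = (∂F_i/∂u) du + (∂F_i/∂v) dv.
  For the x component: f_1(F) = -12*v^2; d F_1 = (0) du + (-6*v) dv
  For the y component: f_2(F) = 4*v^2 + 1; d F_2 = (0) du + (-4*v) dv
  For the z component: f_3(F) = -3*v^2; d F_3 = (0) du + (-6*v) dv
Combining and collecting du, dv coefficients:
  coeff of du: 0
  coeff of dv: 74*v^3 - 4*v
F^* omega = (74*v^3 - 4*v) dv.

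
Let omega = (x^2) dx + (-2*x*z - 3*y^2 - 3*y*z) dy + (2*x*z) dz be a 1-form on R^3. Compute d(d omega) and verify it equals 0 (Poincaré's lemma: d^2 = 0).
d(d omega) = 0

Step 1: d omega = sum_{i<j} (∂f_j/∂x_i - ∂f_i/∂x_j) dx_i ∧ dx_j:
  coeff of dx ∧ dy: -2*z
  coeff of dx ∧ dz: 2*z
  coeff of dy ∧ dz: 2*x + 3*y
Step 2: Apply d again to each 2-form coefficient. The only possible 3-form in R^3 is dx ∧ dy ∧ dz, with coefficient
  ∂(coeff of dy∧dz)/∂x - ∂(coeff of dx∧dz)/∂y + ∂(coeff of dx∧dy)/∂z
  = ∂/∂x (2*x + 3*y) - ∂/∂y (2*z) + ∂/∂z (-2*z).
Each of these terms simplifies to sums of mixed partials that cancel in pairs. The result is 0 (by equality of mixed partials for smooth functions — Schwarz / Clairaut).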